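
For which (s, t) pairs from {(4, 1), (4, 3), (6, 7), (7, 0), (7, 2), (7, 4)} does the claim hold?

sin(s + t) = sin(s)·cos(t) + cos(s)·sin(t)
Testing each pair:
(4, 1): LHS = sin(5) ≈ -0.9589, RHS = sin(1)·cos(4) + sin(4)·cos(1) ≈ -0.9589 → holds
(4, 3): LHS = sin(7) ≈ 0.657, RHS = sin(3)·cos(4) + sin(4)·cos(3) ≈ 0.657 → holds
(6, 7): LHS = sin(13) ≈ 0.4202, RHS = sin(6)·cos(7) + sin(7)·cos(6) ≈ 0.4202 → holds
(7, 0): LHS = sin(7) ≈ 0.657, RHS = sin(7) ≈ 0.657 → holds
(7, 2): LHS = sin(9) ≈ 0.4121, RHS = sin(7)·cos(2) + sin(2)·cos(7) ≈ 0.4121 → holds
(7, 4): LHS = sin(11) ≈ -1, RHS = sin(4)·cos(7) + sin(7)·cos(4) ≈ -1 → holds

Every pair satisfies the claim.

Answer: All pairs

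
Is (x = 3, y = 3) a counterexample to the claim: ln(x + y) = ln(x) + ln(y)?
Yes

Substituting x = 3, y = 3:
LHS = ln(3 + 3) = ln(6) ≈ 1.792
RHS = ln(3) + ln(3) = 2·ln(3) ≈ 2.197

Since LHS ≠ RHS, this pair disproves the claim.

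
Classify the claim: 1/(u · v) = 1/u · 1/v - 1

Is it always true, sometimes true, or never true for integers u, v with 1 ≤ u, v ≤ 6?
The claim fails for every pair in the range. For instance at (u, v) = (4, 4): LHS = 1/16, RHS = -15/16.

Answer: Never true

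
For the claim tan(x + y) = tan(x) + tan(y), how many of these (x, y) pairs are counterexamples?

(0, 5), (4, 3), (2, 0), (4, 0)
1

Testing each pair:
(0, 5): LHS = tan(5) ≈ -3.381, RHS = tan(5) ≈ -3.381 → satisfies claim
(4, 3): LHS = tan(7) ≈ 0.8714, RHS = tan(3) + tan(4) ≈ 1.015 → counterexample
(2, 0): LHS = tan(2) ≈ -2.185, RHS = tan(2) ≈ -2.185 → satisfies claim
(4, 0): LHS = tan(4) ≈ 1.158, RHS = tan(4) ≈ 1.158 → satisfies claim

That makes 1 counterexample.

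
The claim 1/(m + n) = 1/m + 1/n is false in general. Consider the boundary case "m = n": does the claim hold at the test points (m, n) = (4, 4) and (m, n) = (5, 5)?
At (4, 4): LHS = 1/8 ≠ RHS = 1/2
At (5, 5): LHS = 1/10 ≠ RHS = 2/5

Answer: No, fails at both test points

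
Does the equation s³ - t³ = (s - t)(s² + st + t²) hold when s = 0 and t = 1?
Holds

Substituting s = 0, t = 1:

LHS = 0³ - 1³ = -1
RHS = (0 - 1)(0² + 0·1 + 1²) = -1

LHS = RHS, so the equation holds at this point.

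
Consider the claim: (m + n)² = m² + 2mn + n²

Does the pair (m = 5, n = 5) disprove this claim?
Substituting m = 5, n = 5:
LHS = (5 + 5)² = 100
RHS = 5² + 2·5·5 + 5² = 100

The sides agree, so this pair does not disprove the claim.

Answer: No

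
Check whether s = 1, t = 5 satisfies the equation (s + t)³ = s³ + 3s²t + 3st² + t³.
Holds

Substituting s = 1, t = 5:

LHS = (1 + 5)³ = 216
RHS = 1³ + 3·1²·5 + 3·1·5² + 5³ = 216

LHS = RHS, so the equation holds at this point.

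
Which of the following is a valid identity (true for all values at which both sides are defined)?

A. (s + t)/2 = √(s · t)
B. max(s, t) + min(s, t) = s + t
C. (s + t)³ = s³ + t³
B

A: fails at (3, 7) — LHS = 5, RHS = √(21) ≈ 4.583.
B: holds — e.g. at (2, 2), both sides equal 4.
C: fails at (2, 3) — LHS = 125, RHS = 35.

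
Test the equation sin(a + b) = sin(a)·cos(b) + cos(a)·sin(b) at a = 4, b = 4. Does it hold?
Substituting a = 4, b = 4:

LHS = sin(4 + 4) = sin(8) ≈ 0.9894
RHS = sin(4)·cos(4) + cos(4)·sin(4) = 2·sin(4)·cos(4) ≈ 0.9894

LHS = RHS, so the equation holds at this point.

Answer: Holds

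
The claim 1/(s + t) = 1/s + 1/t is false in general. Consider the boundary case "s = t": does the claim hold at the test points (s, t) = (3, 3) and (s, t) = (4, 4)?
At (3, 3): LHS = 1/6 ≠ RHS = 2/3
At (4, 4): LHS = 1/8 ≠ RHS = 1/2

Answer: No, fails at both test points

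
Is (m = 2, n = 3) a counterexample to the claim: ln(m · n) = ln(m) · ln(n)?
Yes

Substituting m = 2, n = 3:
LHS = ln(2 · 3) = ln(6) ≈ 1.792
RHS = ln(2) · ln(3) ≈ 0.7615

Since LHS ≠ RHS, this pair disproves the claim.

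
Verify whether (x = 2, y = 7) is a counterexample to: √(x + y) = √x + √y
Substituting x = 2, y = 7:
LHS = √(2 + 7) = 3
RHS = √2 + √7 = √(2) + √(7) ≈ 4.06

Since LHS ≠ RHS, this pair disproves the claim.

Answer: Yes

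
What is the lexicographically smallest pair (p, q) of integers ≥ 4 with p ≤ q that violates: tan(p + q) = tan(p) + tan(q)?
Substituting (4, 4) into the claim:
LHS = tan(4 + 4) = tan(8) ≈ -6.8
RHS = tan(4) + tan(4) = 2·tan(4) ≈ 2.316

Since LHS ≠ RHS, this pair disproves the claim, and no lexicographically smaller pair (p ≤ q, integers ≥ 4) does.

For instance (4, 9) is also a counterexample (LHS = tan(13) ≈ 0.463, RHS = tan(9) + tan(4) ≈ 0.7055), but it's lexicographically larger.

Answer: (p, q) = (4, 4)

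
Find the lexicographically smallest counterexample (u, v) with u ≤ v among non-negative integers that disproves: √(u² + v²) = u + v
(u, v) = (1, 1)

Substituting (1, 1) into the claim:
LHS = √(1² + 1²) = √(2) ≈ 1.414
RHS = 1 + 1 = 2

Since LHS ≠ RHS, this pair disproves the claim, and no lexicographically smaller pair (u ≤ v, non-negative integers) does.

For instance (2, 5) is also a counterexample (LHS = √(29) ≈ 5.385, RHS = 7), but it's lexicographically larger.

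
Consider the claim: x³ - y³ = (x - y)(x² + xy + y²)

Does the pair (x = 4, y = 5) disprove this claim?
No

Substituting x = 4, y = 5:
LHS = 4³ - 5³ = -61
RHS = (4 - 5)(4² + 4·5 + 5²) = -61

The sides agree, so this pair does not disprove the claim.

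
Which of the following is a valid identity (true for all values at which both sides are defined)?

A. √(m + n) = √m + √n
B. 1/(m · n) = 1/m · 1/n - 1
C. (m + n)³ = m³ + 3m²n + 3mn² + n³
A: fails at (2, 2) — LHS = 2, RHS = 2·√(2) ≈ 2.828.
B: fails at (1, 3) — LHS = 1/3, RHS = -2/3.
C: holds — e.g. at (2, 4), both sides equal 216.

Answer: C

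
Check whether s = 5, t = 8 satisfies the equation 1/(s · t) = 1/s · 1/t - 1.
Fails

Substituting s = 5, t = 8:

LHS = 1/(5 · 8) = 1/40
RHS = 1/5 · 1/8 - 1 = -39/40

LHS ≠ RHS, so the equation does not hold at this point.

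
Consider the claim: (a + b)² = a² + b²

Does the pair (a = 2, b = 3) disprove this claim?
Substituting a = 2, b = 3:
LHS = (2 + 3)² = 25
RHS = 2² + 3² = 13

Since LHS ≠ RHS, this pair disproves the claim.

Answer: Yes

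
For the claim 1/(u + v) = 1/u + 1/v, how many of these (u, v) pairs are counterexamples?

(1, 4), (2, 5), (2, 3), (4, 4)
Testing each pair:
(1, 4): LHS = 1/5, RHS = 5/4 → counterexample
(2, 5): LHS = 1/7, RHS = 7/10 → counterexample
(2, 3): LHS = 1/5, RHS = 5/6 → counterexample
(4, 4): LHS = 1/8, RHS = 1/2 → counterexample

That makes 4 counterexamples.

Answer: 4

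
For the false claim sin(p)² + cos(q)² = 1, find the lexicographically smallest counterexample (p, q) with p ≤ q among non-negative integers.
(p, q) = (0, 1)

Substituting (0, 1) into the claim:
LHS = sin(0)² + cos(1)² = cos(1)² ≈ 0.2919
RHS = 1

Since LHS ≠ RHS, this pair disproves the claim, and no lexicographically smaller pair (p ≤ q, non-negative integers) does.

For instance (3, 5) is also a counterexample (LHS = sin(3)² + cos(5)² ≈ 0.1004, RHS = 1), but it's lexicographically larger.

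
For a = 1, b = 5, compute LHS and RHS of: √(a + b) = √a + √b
LHS = √(1 + 5) = √(6) ≈ 2.449
RHS = √1 + √5 = 1 + √(5) ≈ 3.236

LHS ≠ RHS (they differ by about 0.7866), so the equation does not hold here.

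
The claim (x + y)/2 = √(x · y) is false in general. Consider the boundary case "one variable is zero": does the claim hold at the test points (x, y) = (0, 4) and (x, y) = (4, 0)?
No, fails at both test points

At (0, 4): LHS = 2 ≠ RHS = 0
At (4, 0): LHS = 2 ≠ RHS = 0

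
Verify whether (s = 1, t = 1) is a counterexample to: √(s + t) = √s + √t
Yes

Substituting s = 1, t = 1:
LHS = √(1 + 1) = √(2) ≈ 1.414
RHS = √1 + √1 = 2

Since LHS ≠ RHS, this pair disproves the claim.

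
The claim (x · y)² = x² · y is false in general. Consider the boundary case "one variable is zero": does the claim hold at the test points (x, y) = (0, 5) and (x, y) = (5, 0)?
Yes, holds at both test points

At (0, 5): LHS = 0, RHS = 0 → equal
At (5, 0): LHS = 0, RHS = 0 → equal

So the claim does hold at both of these boundary points, even though it is not an identity.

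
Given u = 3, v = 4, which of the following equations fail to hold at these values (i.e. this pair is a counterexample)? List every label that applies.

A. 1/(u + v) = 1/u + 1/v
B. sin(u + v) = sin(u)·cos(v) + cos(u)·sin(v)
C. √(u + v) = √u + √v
Evaluating each claim at the given values:
A. LHS = 1/7, RHS = 7/12 → fails here (LHS ≠ RHS)
B. LHS = sin(7) ≈ 0.657, RHS = sin(3)·cos(4) + sin(4)·cos(3) ≈ 0.657 → holds here (LHS = RHS)
C. LHS = √(7) ≈ 2.646, RHS = √(3) + 2 ≈ 3.732 → fails here (LHS ≠ RHS)

Answer: A, C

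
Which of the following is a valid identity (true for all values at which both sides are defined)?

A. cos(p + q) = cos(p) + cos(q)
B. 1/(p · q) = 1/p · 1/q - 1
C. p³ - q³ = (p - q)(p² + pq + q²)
A: fails at (1, 1) — LHS = cos(2) ≈ -0.4161, RHS = 2·cos(1) ≈ 1.081.
B: fails at (4, 4) — LHS = 1/16, RHS = -15/16.
C: holds — e.g. at (2, 4), both sides equal -56.

Answer: C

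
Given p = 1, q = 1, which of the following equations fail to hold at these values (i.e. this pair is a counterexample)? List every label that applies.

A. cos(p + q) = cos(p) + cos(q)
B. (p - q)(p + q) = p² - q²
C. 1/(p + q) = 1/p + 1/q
A, C

Evaluating each claim at the given values:
A. LHS = cos(2) ≈ -0.4161, RHS = 2·cos(1) ≈ 1.081 → fails here (LHS ≠ RHS)
B. LHS = 0, RHS = 0 → holds here (LHS = RHS)
C. LHS = 1/2, RHS = 2 → fails here (LHS ≠ RHS)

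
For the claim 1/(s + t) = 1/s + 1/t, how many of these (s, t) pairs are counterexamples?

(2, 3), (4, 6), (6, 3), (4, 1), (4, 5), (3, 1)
Testing each pair:
(2, 3): LHS = 1/5, RHS = 5/6 → counterexample
(4, 6): LHS = 1/10, RHS = 5/12 → counterexample
(6, 3): LHS = 1/9, RHS = 1/2 → counterexample
(4, 1): LHS = 1/5, RHS = 5/4 → counterexample
(4, 5): LHS = 1/9, RHS = 9/20 → counterexample
(3, 1): LHS = 1/4, RHS = 4/3 → counterexample

That makes 6 counterexamples.

Answer: 6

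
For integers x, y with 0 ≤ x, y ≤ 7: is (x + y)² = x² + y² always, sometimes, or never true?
Sometimes true

It holds at (x, y) = (0, 7) (both sides equal 49), but fails at (x, y) = (1, 5) (LHS = 36, RHS = 26).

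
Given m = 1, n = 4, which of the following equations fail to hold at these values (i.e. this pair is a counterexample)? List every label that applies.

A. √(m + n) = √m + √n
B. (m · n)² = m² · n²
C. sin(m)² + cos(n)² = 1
Evaluating each claim at the given values:
A. LHS = √(5) ≈ 2.236, RHS = 3 → fails here (LHS ≠ RHS)
B. LHS = 16, RHS = 16 → holds here (LHS = RHS)
C. LHS = cos(4)² + sin(1)² ≈ 1.135, RHS = 1 → fails here (LHS ≠ RHS)

Answer: A, C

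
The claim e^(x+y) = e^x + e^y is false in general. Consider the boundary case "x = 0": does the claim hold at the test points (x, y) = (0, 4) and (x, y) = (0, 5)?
At (0, 4): LHS = e^4 ≈ 54.6 ≠ RHS = 1 + e^4 ≈ 55.6
At (0, 5): LHS = e^5 ≈ 148.4 ≠ RHS = 1 + e^5 ≈ 149.4

Answer: No, fails at both test points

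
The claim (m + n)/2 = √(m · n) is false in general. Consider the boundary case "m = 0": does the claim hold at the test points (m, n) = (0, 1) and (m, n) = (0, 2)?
No, fails at both test points

At (0, 1): LHS = 1/2 ≠ RHS = 0
At (0, 2): LHS = 1 ≠ RHS = 0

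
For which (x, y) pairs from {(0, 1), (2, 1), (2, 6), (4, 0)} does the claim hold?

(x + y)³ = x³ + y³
(0, 1), (4, 0)

Testing each pair:
(0, 1): LHS = 1, RHS = 1 → holds
(2, 1): LHS = 27, RHS = 9 → fails
(2, 6): LHS = 512, RHS = 224 → fails
(4, 0): LHS = 64, RHS = 64 → holds

2 of 4 pairs satisfy the claim.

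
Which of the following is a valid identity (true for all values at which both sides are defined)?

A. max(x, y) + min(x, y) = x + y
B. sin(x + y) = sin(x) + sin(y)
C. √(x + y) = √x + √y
A

A: holds — e.g. at (4, 6), both sides equal 10.
B: fails at (2, 4) — LHS = sin(6) ≈ -0.2794, RHS = sin(4) + sin(2) ≈ 0.1525.
C: fails at (6, 7) — LHS = √(13) ≈ 3.606, RHS = √(6) + √(7) ≈ 5.095.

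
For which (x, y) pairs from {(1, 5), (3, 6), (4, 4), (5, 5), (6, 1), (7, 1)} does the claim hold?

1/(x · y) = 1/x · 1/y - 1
None

Testing each pair:
(1, 5): LHS = 1/5, RHS = -4/5 → fails
(3, 6): LHS = 1/18, RHS = -17/18 → fails
(4, 4): LHS = 1/16, RHS = -15/16 → fails
(5, 5): LHS = 1/25, RHS = -24/25 → fails
(6, 1): LHS = 1/6, RHS = -5/6 → fails
(7, 1): LHS = 1/7, RHS = -6/7 → fails

No pair satisfies the claim.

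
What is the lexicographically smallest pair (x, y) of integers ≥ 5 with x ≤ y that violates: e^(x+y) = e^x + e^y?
Substituting (5, 5) into the claim:
LHS = e^(5+5) = e^10 ≈ 22026.5
RHS = e^5 + e^5 = 2·e^5 ≈ 296.8

Since LHS ≠ RHS, this pair disproves the claim, and no lexicographically smaller pair (x ≤ y, integers ≥ 5) does.

For instance (9, 12) is also a counterexample (LHS = e^21 ≈ 1318815734.5, RHS = e^9 + e^12 ≈ 170857.9), but it's lexicographically larger.

Answer: (x, y) = (5, 5)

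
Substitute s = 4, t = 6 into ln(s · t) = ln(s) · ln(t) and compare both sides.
LHS = ln(4 · 6) = ln(24) ≈ 3.178
RHS = ln(4) · ln(6) ≈ 2.484

LHS ≠ RHS (they differ by about 0.6941), so the equation does not hold here.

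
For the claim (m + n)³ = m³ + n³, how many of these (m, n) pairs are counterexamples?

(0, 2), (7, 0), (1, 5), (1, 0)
Testing each pair:
(0, 2): LHS = 8, RHS = 8 → satisfies claim
(7, 0): LHS = 343, RHS = 343 → satisfies claim
(1, 5): LHS = 216, RHS = 126 → counterexample
(1, 0): LHS = 1, RHS = 1 → satisfies claim

That makes 1 counterexample.

Answer: 1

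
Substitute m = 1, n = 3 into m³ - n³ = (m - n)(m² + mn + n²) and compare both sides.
LHS = 1³ - 3³ = -26
RHS = (1 - 3)(1² + 1·3 + 3²) = -26

LHS = RHS: the two sides agree.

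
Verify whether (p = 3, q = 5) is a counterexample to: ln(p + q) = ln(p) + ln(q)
Yes

Substituting p = 3, q = 5:
LHS = ln(3 + 5) = ln(8) ≈ 2.079
RHS = ln(3) + ln(5) ≈ 2.708

Since LHS ≠ RHS, this pair disproves the claim.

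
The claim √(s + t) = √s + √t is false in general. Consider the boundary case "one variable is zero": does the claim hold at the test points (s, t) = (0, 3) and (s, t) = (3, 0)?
Yes, holds at both test points

At (0, 3): LHS = √(3) ≈ 1.732, RHS = √(3) ≈ 1.732 → equal
At (3, 0): LHS = √(3) ≈ 1.732, RHS = √(3) ≈ 1.732 → equal

So the claim does hold at both of these boundary points, even though it is not an identity.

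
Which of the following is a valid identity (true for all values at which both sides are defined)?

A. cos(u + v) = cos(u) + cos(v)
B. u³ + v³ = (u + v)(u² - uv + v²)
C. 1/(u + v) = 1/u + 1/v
B

A: fails at (4, 4) — LHS = cos(8) ≈ -0.1455, RHS = 2·cos(4) ≈ -1.307.
B: holds — e.g. at (3, 7), both sides equal 370.
C: fails at (4, 4) — LHS = 1/8, RHS = 1/2.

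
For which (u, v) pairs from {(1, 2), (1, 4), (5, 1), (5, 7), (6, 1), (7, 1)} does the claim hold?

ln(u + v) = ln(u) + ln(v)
None

Testing each pair:
(1, 2): LHS = ln(3) ≈ 1.099, RHS = ln(2) ≈ 0.6931 → fails
(1, 4): LHS = ln(5) ≈ 1.609, RHS = ln(4) ≈ 1.386 → fails
(5, 1): LHS = ln(6) ≈ 1.792, RHS = ln(5) ≈ 1.609 → fails
(5, 7): LHS = ln(12) ≈ 2.485, RHS = ln(5) + ln(7) ≈ 3.555 → fails
(6, 1): LHS = ln(7) ≈ 1.946, RHS = ln(6) ≈ 1.792 → fails
(7, 1): LHS = ln(8) ≈ 2.079, RHS = ln(7) ≈ 1.946 → fails

No pair satisfies the claim.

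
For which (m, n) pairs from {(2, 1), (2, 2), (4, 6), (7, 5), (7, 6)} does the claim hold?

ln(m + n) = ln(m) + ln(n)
(2, 2)

Testing each pair:
(2, 1): LHS = ln(3) ≈ 1.099, RHS = ln(2) ≈ 0.6931 → fails
(2, 2): LHS = ln(4) ≈ 1.386, RHS = 2·ln(2) ≈ 1.386 → holds
(4, 6): LHS = ln(10) ≈ 2.303, RHS = ln(4) + ln(6) ≈ 3.178 → fails
(7, 5): LHS = ln(12) ≈ 2.485, RHS = ln(5) + ln(7) ≈ 3.555 → fails
(7, 6): LHS = ln(13) ≈ 2.565, RHS = ln(6) + ln(7) ≈ 3.738 → fails

1 of 5 pairs satisfies the claim.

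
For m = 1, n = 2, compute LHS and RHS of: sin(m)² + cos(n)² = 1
LHS = sin(1)² + cos(2)² ≈ 0.8813
RHS = 1

LHS ≠ RHS (they differ by about 0.1187), so the equation does not hold here.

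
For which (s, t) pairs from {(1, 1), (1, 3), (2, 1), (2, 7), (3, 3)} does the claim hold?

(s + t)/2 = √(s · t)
(1, 1), (3, 3)

Testing each pair:
(1, 1): LHS = 1, RHS = 1 → holds
(1, 3): LHS = 2, RHS = √(3) ≈ 1.732 → fails
(2, 1): LHS = 3/2, RHS = √(2) ≈ 1.414 → fails
(2, 7): LHS = 9/2, RHS = √(14) ≈ 3.742 → fails
(3, 3): LHS = 3, RHS = 3 → holds

2 of 5 pairs satisfy the claim.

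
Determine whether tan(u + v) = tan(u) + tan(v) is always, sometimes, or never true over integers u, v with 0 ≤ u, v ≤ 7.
Sometimes true

It holds at (u, v) = (0, 3) (both sides equal tan(3) ≈ -0.1425), but fails at (u, v) = (7, 5) (LHS = tan(12) ≈ -0.6359, RHS = tan(5) + tan(7) ≈ -2.509).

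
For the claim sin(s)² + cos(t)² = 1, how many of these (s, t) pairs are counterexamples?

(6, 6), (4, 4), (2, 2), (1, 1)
Testing each pair:
(6, 6): LHS = sin(6)² + cos(6)² = 1, RHS = 1 → satisfies claim
(4, 4): LHS = cos(4)² + sin(4)² = 1, RHS = 1 → satisfies claim
(2, 2): LHS = cos(2)² + sin(2)² = 1, RHS = 1 → satisfies claim
(1, 1): LHS = cos(1)² + sin(1)² = 1, RHS = 1 → satisfies claim

That makes 0 counterexamples.

Answer: 0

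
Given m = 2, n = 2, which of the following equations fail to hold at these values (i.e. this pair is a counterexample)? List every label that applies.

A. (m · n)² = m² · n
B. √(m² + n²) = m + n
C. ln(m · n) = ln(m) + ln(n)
A, B

Evaluating each claim at the given values:
A. LHS = 16, RHS = 8 → fails here (LHS ≠ RHS)
B. LHS = 2·√(2) ≈ 2.828, RHS = 4 → fails here (LHS ≠ RHS)
C. LHS = ln(4) ≈ 1.386, RHS = 2·ln(2) ≈ 1.386 → holds here (LHS = RHS)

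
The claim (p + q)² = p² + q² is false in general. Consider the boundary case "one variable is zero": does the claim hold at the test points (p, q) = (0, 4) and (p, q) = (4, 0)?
Yes, holds at both test points

At (0, 4): LHS = 16, RHS = 16 → equal
At (4, 0): LHS = 16, RHS = 16 → equal

So the claim does hold at both of these boundary points, even though it is not an identity.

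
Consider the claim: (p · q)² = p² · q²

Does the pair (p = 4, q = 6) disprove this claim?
Substituting p = 4, q = 6:
LHS = (4 · 6)² = 576
RHS = 4² · 6² = 576

The sides agree, so this pair does not disprove the claim.

Answer: No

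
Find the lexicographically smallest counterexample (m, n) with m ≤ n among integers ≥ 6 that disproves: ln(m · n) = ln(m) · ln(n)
Substituting (6, 6) into the claim:
LHS = ln(6 · 6) = ln(36) ≈ 3.584
RHS = ln(6) · ln(6) = ln(6)² ≈ 3.21

Since LHS ≠ RHS, this pair disproves the claim, and no lexicographically smaller pair (m ≤ n, integers ≥ 6) does.

For instance (10, 11) is also a counterexample (LHS = ln(110) ≈ 4.7, RHS = ln(10)·ln(11) ≈ 5.521), but it's lexicographically larger.

Answer: (m, n) = (6, 6)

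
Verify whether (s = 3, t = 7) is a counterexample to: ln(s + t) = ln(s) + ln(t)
Substituting s = 3, t = 7:
LHS = ln(3 + 7) = ln(10) ≈ 2.303
RHS = ln(3) + ln(7) ≈ 3.045

Since LHS ≠ RHS, this pair disproves the claim.

Answer: Yes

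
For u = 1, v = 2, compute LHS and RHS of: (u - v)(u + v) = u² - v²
LHS = (1 - 2)(1 + 2) = -3
RHS = 1² - 2² = -3

LHS = RHS: the two sides agree.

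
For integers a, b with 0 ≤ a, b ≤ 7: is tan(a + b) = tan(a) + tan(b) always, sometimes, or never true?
Sometimes true

It holds at (a, b) = (0, 4) (both sides equal tan(4) ≈ 1.158), but fails at (a, b) = (4, 5) (LHS = tan(9) ≈ -0.4523, RHS = tan(5) + tan(4) ≈ -2.223).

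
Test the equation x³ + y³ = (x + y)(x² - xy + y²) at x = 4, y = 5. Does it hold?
Holds

Substituting x = 4, y = 5:

LHS = 4³ + 5³ = 189
RHS = (4 + 5)(4² - 4·5 + 5²) = 189

LHS = RHS, so the equation holds at this point.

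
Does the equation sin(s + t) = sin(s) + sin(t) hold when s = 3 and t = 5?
Fails

Substituting s = 3, t = 5:

LHS = sin(3 + 5) = sin(8) ≈ 0.9894
RHS = sin(3) + sin(5) ≈ -0.8178

LHS ≠ RHS, so the equation does not hold at this point.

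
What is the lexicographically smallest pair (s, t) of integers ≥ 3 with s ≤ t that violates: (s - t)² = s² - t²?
At (3, 3): both sides equal 0, so it holds there.

Substituting (3, 4) into the claim:
LHS = (3 - 4)² = 1
RHS = 3² - 4² = -7

Since LHS ≠ RHS, this pair disproves the claim, and no lexicographically smaller pair (s ≤ t, integers ≥ 3) does.

For instance (4, 7) is also a counterexample (LHS = 9, RHS = -33), but it's lexicographically larger.

Answer: (s, t) = (3, 4)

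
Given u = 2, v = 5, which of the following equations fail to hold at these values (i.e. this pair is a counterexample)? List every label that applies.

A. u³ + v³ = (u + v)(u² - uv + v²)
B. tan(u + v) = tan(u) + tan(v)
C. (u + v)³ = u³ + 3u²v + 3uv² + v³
B

Evaluating each claim at the given values:
A. LHS = 133, RHS = 133 → holds here (LHS = RHS)
B. LHS = tan(7) ≈ 0.8714, RHS = tan(5) + tan(2) ≈ -5.566 → fails here (LHS ≠ RHS)
C. LHS = 343, RHS = 343 → holds here (LHS = RHS)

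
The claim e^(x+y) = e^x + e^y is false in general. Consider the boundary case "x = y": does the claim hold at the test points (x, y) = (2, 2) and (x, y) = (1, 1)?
No, fails at both test points

At (2, 2): LHS = e^4 ≈ 54.6 ≠ RHS = 2·e^2 ≈ 14.78
At (1, 1): LHS = e^2 ≈ 7.389 ≠ RHS = 2·e ≈ 5.437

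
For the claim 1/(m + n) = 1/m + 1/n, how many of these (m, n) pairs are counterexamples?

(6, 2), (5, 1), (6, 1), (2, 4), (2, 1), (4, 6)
Testing each pair:
(6, 2): LHS = 1/8, RHS = 2/3 → counterexample
(5, 1): LHS = 1/6, RHS = 6/5 → counterexample
(6, 1): LHS = 1/7, RHS = 7/6 → counterexample
(2, 4): LHS = 1/6, RHS = 3/4 → counterexample
(2, 1): LHS = 1/3, RHS = 3/2 → counterexample
(4, 6): LHS = 1/10, RHS = 5/12 → counterexample

That makes 6 counterexamples.

Answer: 6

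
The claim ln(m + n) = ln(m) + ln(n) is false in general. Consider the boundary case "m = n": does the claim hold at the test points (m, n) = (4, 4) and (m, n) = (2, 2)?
At (4, 4): LHS = ln(8) ≈ 2.079 ≠ RHS = 2·ln(4) ≈ 2.773
At (2, 2): LHS = ln(4) ≈ 1.386, RHS = 2·ln(2) ≈ 1.386 → equal

Answer: Only at (2, 2)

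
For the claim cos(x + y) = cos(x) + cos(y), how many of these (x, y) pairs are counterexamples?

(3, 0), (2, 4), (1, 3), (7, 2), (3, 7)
Testing each pair:
(3, 0): LHS = cos(3) ≈ -0.99, RHS = cos(3) + 1 ≈ 0.01001 → counterexample
(2, 4): LHS = cos(6) ≈ 0.9602, RHS = cos(4) + cos(2) ≈ -1.07 → counterexample
(1, 3): LHS = cos(4) ≈ -0.6536, RHS = cos(3) + cos(1) ≈ -0.4497 → counterexample
(7, 2): LHS = cos(9) ≈ -0.9111, RHS = cos(2) + cos(7) ≈ 0.3378 → counterexample
(3, 7): LHS = cos(10) ≈ -0.8391, RHS = cos(3) + cos(7) ≈ -0.2361 → counterexample

That makes 5 counterexamples.

Answer: 5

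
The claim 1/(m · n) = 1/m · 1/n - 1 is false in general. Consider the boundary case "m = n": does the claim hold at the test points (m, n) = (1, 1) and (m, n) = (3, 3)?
No, fails at both test points

At (1, 1): LHS = 1 ≠ RHS = 0
At (3, 3): LHS = 1/9 ≠ RHS = -8/9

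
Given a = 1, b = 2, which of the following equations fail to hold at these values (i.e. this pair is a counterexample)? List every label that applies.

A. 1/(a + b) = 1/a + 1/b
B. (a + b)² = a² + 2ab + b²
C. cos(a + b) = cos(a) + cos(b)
A, C

Evaluating each claim at the given values:
A. LHS = 1/3, RHS = 3/2 → fails here (LHS ≠ RHS)
B. LHS = 9, RHS = 9 → holds here (LHS = RHS)
C. LHS = cos(3) ≈ -0.99, RHS = cos(2) + cos(1) ≈ 0.1242 → fails here (LHS ≠ RHS)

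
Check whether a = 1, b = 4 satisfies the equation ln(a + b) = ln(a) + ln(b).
Substituting a = 1, b = 4:

LHS = ln(1 + 4) = ln(5) ≈ 1.609
RHS = ln(1) + ln(4) = ln(4) ≈ 1.386

LHS ≠ RHS, so the equation does not hold at this point.

Answer: Fails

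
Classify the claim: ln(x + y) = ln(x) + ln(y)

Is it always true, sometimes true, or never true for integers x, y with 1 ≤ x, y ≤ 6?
It holds at (x, y) = (2, 2) (both sides equal ln(4) ≈ 1.386), but fails at (x, y) = (5, 5) (LHS = ln(10) ≈ 2.303, RHS = 2·ln(5) ≈ 3.219).

Answer: Sometimes true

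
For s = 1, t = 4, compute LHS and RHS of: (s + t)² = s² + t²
LHS = (1 + 4)² = 25
RHS = 1² + 4² = 17

LHS ≠ RHS, so the equation does not hold here.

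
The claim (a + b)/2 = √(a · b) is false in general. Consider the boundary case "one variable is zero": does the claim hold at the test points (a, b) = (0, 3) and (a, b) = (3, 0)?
No, fails at both test points

At (0, 3): LHS = 3/2 ≠ RHS = 0
At (3, 0): LHS = 3/2 ≠ RHS = 0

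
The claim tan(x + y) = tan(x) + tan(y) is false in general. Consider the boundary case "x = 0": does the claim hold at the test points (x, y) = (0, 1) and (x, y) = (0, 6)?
At (0, 1): LHS = tan(1) ≈ 1.557, RHS = tan(1) ≈ 1.557 → equal
At (0, 6): LHS = tan(6) ≈ -0.291, RHS = tan(6) ≈ -0.291 → equal

So the claim does hold at both of these boundary points, even though it is not an identity.

Answer: Yes, holds at both test points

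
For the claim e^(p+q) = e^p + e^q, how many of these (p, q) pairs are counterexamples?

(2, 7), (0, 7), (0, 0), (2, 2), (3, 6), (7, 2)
6

Testing each pair:
(2, 7): LHS = e^9 ≈ 8103, RHS = e^2 + e^7 ≈ 1104 → counterexample
(0, 7): LHS = e^7 ≈ 1097, RHS = 1 + e^7 ≈ 1098 → counterexample
(0, 0): LHS = 1, RHS = 2 → counterexample
(2, 2): LHS = e^4 ≈ 54.6, RHS = 2·e^2 ≈ 14.78 → counterexample
(3, 6): LHS = e^9 ≈ 8103, RHS = e^3 + e^6 ≈ 423.5 → counterexample
(7, 2): LHS = e^9 ≈ 8103, RHS = e^2 + e^7 ≈ 1104 → counterexample

That makes 6 counterexamples.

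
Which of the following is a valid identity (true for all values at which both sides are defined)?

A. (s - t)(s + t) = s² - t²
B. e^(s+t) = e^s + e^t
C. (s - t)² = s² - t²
A

A: holds — e.g. at (2, 4), both sides equal -12.
B: fails at (1, 2) — LHS = e^3 ≈ 20.09, RHS = e + e^2 ≈ 10.11.
C: fails at (3, 5) — LHS = 4, RHS = -16.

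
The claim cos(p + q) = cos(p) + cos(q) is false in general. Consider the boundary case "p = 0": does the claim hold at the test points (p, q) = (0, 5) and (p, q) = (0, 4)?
At (0, 5): LHS = cos(5) ≈ 0.2837 ≠ RHS = cos(5) + 1 ≈ 1.284
At (0, 4): LHS = cos(4) ≈ -0.6536 ≠ RHS = cos(4) + 1 ≈ 0.3464

Answer: No, fails at both test points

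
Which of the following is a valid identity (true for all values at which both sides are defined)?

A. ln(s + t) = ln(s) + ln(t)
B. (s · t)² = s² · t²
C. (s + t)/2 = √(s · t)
A: fails at (1, 2) — LHS = ln(3) ≈ 1.099, RHS = ln(2) ≈ 0.6931.
B: holds — e.g. at (1, 3), both sides equal 9.
C: fails at (4, 5) — LHS = 9/2, RHS = 2·√(5) ≈ 4.472.

Answer: B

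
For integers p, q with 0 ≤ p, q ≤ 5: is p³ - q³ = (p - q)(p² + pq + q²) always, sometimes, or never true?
The identity holds for every pair in the range. For instance at (p, q) = (1, 5): both sides equal -124.

Answer: Always true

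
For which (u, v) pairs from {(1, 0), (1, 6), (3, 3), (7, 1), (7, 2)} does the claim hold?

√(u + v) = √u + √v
Testing each pair:
(1, 0): LHS = 1, RHS = 1 → holds
(1, 6): LHS = √(7) ≈ 2.646, RHS = 1 + √(6) ≈ 3.449 → fails
(3, 3): LHS = √(6) ≈ 2.449, RHS = 2·√(3) ≈ 3.464 → fails
(7, 1): LHS = 2·√(2) ≈ 2.828, RHS = 1 + √(7) ≈ 3.646 → fails
(7, 2): LHS = 3, RHS = √(2) + √(7) ≈ 4.06 → fails

1 of 5 pairs satisfies the claim.

Answer: (1, 0)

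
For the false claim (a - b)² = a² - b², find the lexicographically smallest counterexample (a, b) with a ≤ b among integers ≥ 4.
Substituting (4, 5) into the claim:
LHS = (4 - 5)² = 1
RHS = 4² - 5² = -9

Since LHS ≠ RHS, this pair disproves the claim, and no lexicographically smaller pair (a ≤ b, integers ≥ 4) does.

For instance (4, 10) is also a counterexample (LHS = 36, RHS = -84), but it's lexicographically larger.

Answer: (a, b) = (4, 5)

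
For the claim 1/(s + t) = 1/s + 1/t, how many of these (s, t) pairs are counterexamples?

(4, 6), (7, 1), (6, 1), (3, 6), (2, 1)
Testing each pair:
(4, 6): LHS = 1/10, RHS = 5/12 → counterexample
(7, 1): LHS = 1/8, RHS = 8/7 → counterexample
(6, 1): LHS = 1/7, RHS = 7/6 → counterexample
(3, 6): LHS = 1/9, RHS = 1/2 → counterexample
(2, 1): LHS = 1/3, RHS = 3/2 → counterexample

That makes 5 counterexamples.

Answer: 5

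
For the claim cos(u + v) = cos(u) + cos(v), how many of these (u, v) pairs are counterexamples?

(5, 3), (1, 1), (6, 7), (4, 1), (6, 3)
5

Testing each pair:
(5, 3): LHS = cos(8) ≈ -0.1455, RHS = cos(3) + cos(5) ≈ -0.7063 → counterexample
(1, 1): LHS = cos(2) ≈ -0.4161, RHS = 2·cos(1) ≈ 1.081 → counterexample
(6, 7): LHS = cos(13) ≈ 0.9074, RHS = cos(7) + cos(6) ≈ 1.714 → counterexample
(4, 1): LHS = cos(5) ≈ 0.2837, RHS = cos(4) + cos(1) ≈ -0.1133 → counterexample
(6, 3): LHS = cos(9) ≈ -0.9111, RHS = cos(3) + cos(6) ≈ -0.02982 → counterexample

That makes 5 counterexamples.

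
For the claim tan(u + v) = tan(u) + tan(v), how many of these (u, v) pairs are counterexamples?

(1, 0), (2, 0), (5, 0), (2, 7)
Testing each pair:
(1, 0): LHS = tan(1) ≈ 1.557, RHS = tan(1) ≈ 1.557 → satisfies claim
(2, 0): LHS = tan(2) ≈ -2.185, RHS = tan(2) ≈ -2.185 → satisfies claim
(5, 0): LHS = tan(5) ≈ -3.381, RHS = tan(5) ≈ -3.381 → satisfies claim
(2, 7): LHS = tan(9) ≈ -0.4523, RHS = tan(2) + tan(7) ≈ -1.314 → counterexample

That makes 1 counterexample.

Answer: 1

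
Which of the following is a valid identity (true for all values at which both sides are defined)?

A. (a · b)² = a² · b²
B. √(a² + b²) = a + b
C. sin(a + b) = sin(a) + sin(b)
A

A: holds — e.g. at (2, 4), both sides equal 64.
B: fails at (6, 7) — LHS = √(85) ≈ 9.22, RHS = 13.
C: fails at (4, 6) — LHS = sin(10) ≈ -0.544, RHS = sin(4) + sin(6) ≈ -1.036.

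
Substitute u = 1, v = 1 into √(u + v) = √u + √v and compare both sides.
LHS = √(1 + 1) = √(2) ≈ 1.414
RHS = √1 + √1 = 2

LHS ≠ RHS (they differ by about 0.5858), so the equation does not hold here.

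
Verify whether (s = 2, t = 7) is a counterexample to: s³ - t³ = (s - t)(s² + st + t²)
Substituting s = 2, t = 7:
LHS = 2³ - 7³ = -335
RHS = (2 - 7)(2² + 2·7 + 7²) = -335

The sides agree, so this pair does not disprove the claim.

Answer: No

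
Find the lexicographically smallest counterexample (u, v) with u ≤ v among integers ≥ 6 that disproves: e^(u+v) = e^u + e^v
Substituting (6, 6) into the claim:
LHS = e^(6+6) = e^12 ≈ 162754.8
RHS = e^6 + e^6 = 2·e^6 ≈ 806.9

Since LHS ≠ RHS, this pair disproves the claim, and no lexicographically smaller pair (u ≤ v, integers ≥ 6) does.

For instance (10, 11) is also a counterexample (LHS = e^21 ≈ 1318815734.5, RHS = e^10 + e^11 ≈ 81900.6), but it's lexicographically larger.

Answer: (u, v) = (6, 6)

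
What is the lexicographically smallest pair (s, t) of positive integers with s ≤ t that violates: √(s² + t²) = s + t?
Substituting (1, 1) into the claim:
LHS = √(1² + 1²) = √(2) ≈ 1.414
RHS = 1 + 1 = 2

Since LHS ≠ RHS, this pair disproves the claim, and no lexicographically smaller pair (s ≤ t, positive integers) does.

For instance (3, 4) is also a counterexample (LHS = 5, RHS = 7), but it's lexicographically larger.

Answer: (s, t) = (1, 1)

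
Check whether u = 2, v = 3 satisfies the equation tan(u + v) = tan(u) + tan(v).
Substituting u = 2, v = 3:

LHS = tan(2 + 3) = tan(5) ≈ -3.381
RHS = tan(2) + tan(3) ≈ -2.328

LHS ≠ RHS, so the equation does not hold at this point.

Answer: Fails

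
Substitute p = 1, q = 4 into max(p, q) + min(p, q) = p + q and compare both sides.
LHS = max(1, 4) + min(1, 4) = 5
RHS = 1 + 4 = 5

LHS = RHS: the two sides agree.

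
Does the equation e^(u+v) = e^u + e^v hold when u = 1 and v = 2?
Substituting u = 1, v = 2:

LHS = e^(1+2) = e^3 ≈ 20.09
RHS = e^1 + e^2 = e + e^2 ≈ 10.11

LHS ≠ RHS, so the equation does not hold at this point.

Answer: Fails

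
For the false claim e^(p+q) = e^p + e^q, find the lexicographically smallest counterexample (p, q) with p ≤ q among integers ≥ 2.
(p, q) = (2, 2)

Substituting (2, 2) into the claim:
LHS = e^(2+2) = e^4 ≈ 54.6
RHS = e^2 + e^2 = 2·e^2 ≈ 14.78

Since LHS ≠ RHS, this pair disproves the claim, and no lexicographically smaller pair (p ≤ q, integers ≥ 2) does.

For instance (5, 9) is also a counterexample (LHS = e^14 ≈ 1202604.3, RHS = e^5 + e^9 ≈ 8251), but it's lexicographically larger.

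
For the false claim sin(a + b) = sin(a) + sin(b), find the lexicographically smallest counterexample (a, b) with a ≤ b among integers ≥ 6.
Substituting (6, 6) into the claim:
LHS = sin(6 + 6) = sin(12) ≈ -0.5366
RHS = sin(6) + sin(6) = 2·sin(6) ≈ -0.5588

Since LHS ≠ RHS, this pair disproves the claim, and no lexicographically smaller pair (a ≤ b, integers ≥ 6) does.

For instance (9, 9) is also a counterexample (LHS = sin(18) ≈ -0.751, RHS = 2·sin(9) ≈ 0.8242), but it's lexicographically larger.

Answer: (a, b) = (6, 6)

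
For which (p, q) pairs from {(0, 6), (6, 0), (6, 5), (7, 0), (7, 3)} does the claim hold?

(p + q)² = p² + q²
(0, 6), (6, 0), (7, 0)

Testing each pair:
(0, 6): LHS = 36, RHS = 36 → holds
(6, 0): LHS = 36, RHS = 36 → holds
(6, 5): LHS = 121, RHS = 61 → fails
(7, 0): LHS = 49, RHS = 49 → holds
(7, 3): LHS = 100, RHS = 58 → fails

3 of 5 pairs satisfy the claim.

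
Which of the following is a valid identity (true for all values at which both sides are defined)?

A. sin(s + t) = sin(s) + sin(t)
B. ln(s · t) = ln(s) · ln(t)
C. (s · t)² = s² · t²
A: fails at (2, 5) — LHS = sin(7) ≈ 0.657, RHS = sin(5) + sin(2) ≈ -0.04963.
B: fails at (2, 2) — LHS = ln(4) ≈ 1.386, RHS = ln(2)² ≈ 0.4805.
C: holds — e.g. at (2, 5), both sides equal 100.

Answer: C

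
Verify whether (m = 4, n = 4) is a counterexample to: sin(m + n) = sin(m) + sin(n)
Yes

Substituting m = 4, n = 4:
LHS = sin(4 + 4) = sin(8) ≈ 0.9894
RHS = sin(4) + sin(4) = 2·sin(4) ≈ -1.514

Since LHS ≠ RHS, this pair disproves the claim.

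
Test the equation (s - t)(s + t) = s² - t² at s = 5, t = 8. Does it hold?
Holds

Substituting s = 5, t = 8:

LHS = (5 - 8)(5 + 8) = -39
RHS = 5² - 8² = -39

LHS = RHS, so the equation holds at this point.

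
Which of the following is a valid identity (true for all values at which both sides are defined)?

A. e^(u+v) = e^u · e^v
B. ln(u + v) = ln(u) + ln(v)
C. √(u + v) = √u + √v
A: holds — e.g. at (1, 3), both sides equal e^4 ≈ 54.6.
B: fails at (3, 5) — LHS = ln(8) ≈ 2.079, RHS = ln(3) + ln(5) ≈ 2.708.
C: fails at (2, 3) — LHS = √(5) ≈ 2.236, RHS = √(2) + √(3) ≈ 3.146.

Answer: A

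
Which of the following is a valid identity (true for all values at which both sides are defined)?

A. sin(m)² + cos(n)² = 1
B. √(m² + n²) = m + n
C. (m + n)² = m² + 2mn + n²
C

A: fails at (3, 4) — LHS = sin(3)² + cos(4)² ≈ 0.4472, RHS = 1.
B: fails at (2, 4) — LHS = 2·√(5) ≈ 4.472, RHS = 6.
C: holds — e.g. at (3, 7), both sides equal 100.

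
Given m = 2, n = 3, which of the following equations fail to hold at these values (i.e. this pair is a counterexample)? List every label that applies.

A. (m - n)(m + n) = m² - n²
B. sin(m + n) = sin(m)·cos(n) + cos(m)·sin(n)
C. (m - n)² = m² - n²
C

Evaluating each claim at the given values:
A. LHS = -5, RHS = -5 → holds here (LHS = RHS)
B. LHS = sin(5) ≈ -0.9589, RHS = sin(2)·cos(3) + sin(3)·cos(2) ≈ -0.9589 → holds here (LHS = RHS)
C. LHS = 1, RHS = -5 → fails here (LHS ≠ RHS)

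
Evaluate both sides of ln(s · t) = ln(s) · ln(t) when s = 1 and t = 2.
LHS = ln(1 · 2) = ln(2) ≈ 0.6931
RHS = ln(1) · ln(2) = 0

LHS ≠ RHS (they differ by about 0.6931), so the equation does not hold here.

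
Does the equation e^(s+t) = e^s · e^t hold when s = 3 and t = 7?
Holds

Substituting s = 3, t = 7:

LHS = e^(3+7) = e^10 ≈ 22026.5
RHS = e^3 · e^7 = e^10 ≈ 22026.5

LHS = RHS, so the equation holds at this point.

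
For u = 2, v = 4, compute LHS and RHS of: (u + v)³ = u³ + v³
LHS = (2 + 4)³ = 216
RHS = 2³ + 4³ = 72

LHS ≠ RHS, so the equation does not hold here.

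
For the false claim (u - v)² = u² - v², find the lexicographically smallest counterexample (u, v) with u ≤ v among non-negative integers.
Substituting (0, 1) into the claim:
LHS = (0 - 1)² = 1
RHS = 0² - 1² = -1

Since LHS ≠ RHS, this pair disproves the claim, and no lexicographically smaller pair (u ≤ v, non-negative integers) does.

For instance (5, 6) is also a counterexample (LHS = 1, RHS = -11), but it's lexicographically larger.

Answer: (u, v) = (0, 1)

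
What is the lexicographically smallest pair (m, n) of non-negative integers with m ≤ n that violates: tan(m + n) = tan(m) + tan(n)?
(m, n) = (1, 1)

Substituting (1, 1) into the claim:
LHS = tan(1 + 1) = tan(2) ≈ -2.185
RHS = tan(1) + tan(1) = 2·tan(1) ≈ 3.115

Since LHS ≠ RHS, this pair disproves the claim, and no lexicographically smaller pair (m ≤ n, non-negative integers) does.

For instance (3, 3) is also a counterexample (LHS = tan(6) ≈ -0.291, RHS = 2·tan(3) ≈ -0.2851), but it's lexicographically larger.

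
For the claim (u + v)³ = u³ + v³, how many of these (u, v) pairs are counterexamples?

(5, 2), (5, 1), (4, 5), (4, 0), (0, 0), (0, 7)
Testing each pair:
(5, 2): LHS = 343, RHS = 133 → counterexample
(5, 1): LHS = 216, RHS = 126 → counterexample
(4, 5): LHS = 729, RHS = 189 → counterexample
(4, 0): LHS = 64, RHS = 64 → satisfies claim
(0, 0): LHS = 0, RHS = 0 → satisfies claim
(0, 7): LHS = 343, RHS = 343 → satisfies claim

That makes 3 counterexamples.

Answer: 3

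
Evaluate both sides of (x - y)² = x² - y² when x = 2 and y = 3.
LHS = (2 - 3)² = 1
RHS = 2² - 3² = -5

LHS ≠ RHS, so the equation does not hold here.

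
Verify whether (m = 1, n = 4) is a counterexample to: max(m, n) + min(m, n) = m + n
No

Substituting m = 1, n = 4:
LHS = max(1, 4) + min(1, 4) = 5
RHS = 1 + 4 = 5

The sides agree, so this pair does not disprove the claim.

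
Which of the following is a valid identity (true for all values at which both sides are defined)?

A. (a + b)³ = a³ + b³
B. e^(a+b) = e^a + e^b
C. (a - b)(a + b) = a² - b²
A: fails at (2, 2) — LHS = 64, RHS = 16.
B: fails at (2, 2) — LHS = e^4 ≈ 54.6, RHS = 2·e^2 ≈ 14.78.
C: holds — e.g. at (3, 4), both sides equal -7.

Answer: C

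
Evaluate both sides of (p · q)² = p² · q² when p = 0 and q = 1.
LHS = (0 · 1)² = 0
RHS = 0² · 1² = 0

LHS = RHS: the two sides agree.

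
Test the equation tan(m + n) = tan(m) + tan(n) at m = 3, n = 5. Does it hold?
Fails

Substituting m = 3, n = 5:

LHS = tan(3 + 5) = tan(8) ≈ -6.8
RHS = tan(3) + tan(5) ≈ -3.523

LHS ≠ RHS, so the equation does not hold at this point.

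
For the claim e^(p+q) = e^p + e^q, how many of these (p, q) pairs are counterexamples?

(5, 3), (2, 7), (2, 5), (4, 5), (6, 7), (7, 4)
Testing each pair:
(5, 3): LHS = e^8 ≈ 2981, RHS = e^3 + e^5 ≈ 168.5 → counterexample
(2, 7): LHS = e^9 ≈ 8103, RHS = e^2 + e^7 ≈ 1104 → counterexample
(2, 5): LHS = e^7 ≈ 1097, RHS = e^2 + e^5 ≈ 155.8 → counterexample
(4, 5): LHS = e^9 ≈ 8103, RHS = e^4 + e^5 ≈ 203 → counterexample
(6, 7): LHS = e^13 ≈ 442413.4, RHS = e^6 + e^7 ≈ 1500 → counterexample
(7, 4): LHS = e^11 ≈ 59874.1, RHS = e^4 + e^7 ≈ 1151 → counterexample

That makes 6 counterexamples.

Answer: 6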